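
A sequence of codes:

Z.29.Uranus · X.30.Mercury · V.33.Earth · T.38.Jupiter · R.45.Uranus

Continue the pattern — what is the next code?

P.54.Mercury

Letter: Z, X, V, T, R → P (letters move back 2 places in the alphabet).
Second component: 29, 30, 33, 38, 45 → 54 (differences are 1, 3, 5, … (increasing by 2 each time)).
Planet: repeats Uranus → Mercury → Earth → Jupiter; Uranus, Mercury, Earth, Jupiter, Uranus → Mercury.
Putting it together: P.54.Mercury.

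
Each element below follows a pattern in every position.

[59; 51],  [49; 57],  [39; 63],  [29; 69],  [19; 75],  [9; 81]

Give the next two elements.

[-1; 87], [-11; 93]

First component: −10 each step; 59, 49, 39, 29, 19, 9 → -1 → -11.
Second component goes 51, 57, 63, 69, 75, 81 → 87 → 93 (+6 each step).
Putting the parts together: [-1; 87] and then [-11; 93].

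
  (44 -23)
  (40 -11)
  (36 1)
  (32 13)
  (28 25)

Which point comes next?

First coordinate: −4 each step; 44, 40, 36, 32, 28 → 24.
Second coordinate: +12 each step; -23, -11, 1, 13, 25 → 37.
Combining the parts gives (24 37).

(24 37)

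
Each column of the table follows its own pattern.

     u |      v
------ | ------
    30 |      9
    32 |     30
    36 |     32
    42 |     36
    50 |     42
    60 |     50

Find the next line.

Column u — differences are 2, 4, 6, … (increasing by 2 each time): 30, 32, 36, 42, 50, 60 → 72.
Column v: always the previous value of the column u; 9, 30, 32, 36, 42, 50 → 60.
So the next line is 72  60.

72  60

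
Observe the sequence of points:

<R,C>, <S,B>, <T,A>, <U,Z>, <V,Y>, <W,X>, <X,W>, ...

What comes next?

First letter: letters move forward 1 place in the alphabet; R, S, T, U, V, W, X → Y.
Second letter: letters move back 1 place in the alphabet, wrapping A→Z; C, B, A, Z, Y, X, W → V.
So the next point is <Y,V>.

<Y,V>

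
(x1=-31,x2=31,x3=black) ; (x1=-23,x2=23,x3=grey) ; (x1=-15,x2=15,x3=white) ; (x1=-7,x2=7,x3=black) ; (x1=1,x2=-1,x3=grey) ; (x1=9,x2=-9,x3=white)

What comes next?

(x1=17,x2=-17,x3=black)

For the x1, +8 each step: -31, -23, -15, -7, 1, 9 → 17.
X2 goes 31, 23, 15, 7, -1, -9 → -17 (always the negative of the x1).
For the x3, repeats black → grey → white: black, grey, white, black, grey, white → black.
So the next term is (x1=17,x2=-17,x3=black).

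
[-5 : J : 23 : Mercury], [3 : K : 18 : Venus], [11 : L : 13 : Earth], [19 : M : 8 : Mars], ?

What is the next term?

First entry: -5, 3, 11, 19 → 27 (+8 each step).
Letter goes J, K, L, M → N (letters move forward 1 place in the alphabet).
For the third entry, −5 each step: 23, 18, 13, 8 → 3.
Planet — runs through the planets Mercury→Neptune: Mercury, Venus, Earth, Mars → Jupiter.
Combining the parts gives [27 : N : 3 : Jupiter].

[27 : N : 3 : Jupiter]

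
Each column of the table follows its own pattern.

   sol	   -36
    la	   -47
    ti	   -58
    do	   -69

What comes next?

re  -80

Note: runs through the solfège scale do→ti; sol, la, ti, do → re.
Second component: -36, -47, -58, -69 → -80 (−11 each step).
Putting it together: re  -80.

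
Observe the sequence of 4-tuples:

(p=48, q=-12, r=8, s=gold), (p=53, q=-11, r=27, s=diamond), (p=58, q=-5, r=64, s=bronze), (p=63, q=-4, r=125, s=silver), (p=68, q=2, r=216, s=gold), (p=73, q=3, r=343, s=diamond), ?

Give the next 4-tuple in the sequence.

P: +5 each step; 48, 53, 58, 63, 68, 73 → 78.
Q: alternating steps +1, +6, +1, +6, …; -12, -11, -5, -4, 2, 3 → 9.
R — perfect cubes: 2³, 3³, 4³, …: 8, 27, 64, 125, 216, 343 → 512.
S: repeats gold → diamond → bronze → silver, so gold, diamond, bronze, silver, gold, diamond → bronze.
Putting it together: (p=78, q=9, r=512, s=bronze).

(p=78, q=9, r=512, s=bronze)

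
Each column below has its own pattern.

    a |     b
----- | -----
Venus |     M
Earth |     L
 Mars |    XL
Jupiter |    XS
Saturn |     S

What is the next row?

Uranus  M

Column a — runs through the planets Mercury→Neptune: Venus, Earth, Mars, Jupiter, Saturn → Uranus.
Column b: runs through clothing sizes XS→XL; M, L, XL, XS, S → M.
Putting it together: Uranus  M.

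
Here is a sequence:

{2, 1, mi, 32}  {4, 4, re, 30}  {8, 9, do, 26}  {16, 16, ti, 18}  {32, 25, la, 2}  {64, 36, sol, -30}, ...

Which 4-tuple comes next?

First value goes 2, 4, 8, 16, 32, 64 → 128 (×2 each step).
Second value: 1, 4, 9, 16, 25, 36 → 49 (perfect squares: 1², 2², 3², …).
Note — runs backward through the solfège scale do→ti: mi, re, do, ti, la, sol → fa.
Fourth value: together with the first value always sums to 34, so 32, 30, 26, 18, 2, -30 → -94.
Putting it together: {128, 49, fa, -94}.

{128, 49, fa, -94}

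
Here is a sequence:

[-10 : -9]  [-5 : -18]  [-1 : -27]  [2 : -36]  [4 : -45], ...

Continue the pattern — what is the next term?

First slot: -10, -5, -1, 2, 4 → 5 (differences are 5, 4, 3, … (decreasing by 1 each time)).
Second slot: −9 each step, so -9, -18, -27, -36, -45 → -54.
So the next term is [5 : -54].

[5 : -54]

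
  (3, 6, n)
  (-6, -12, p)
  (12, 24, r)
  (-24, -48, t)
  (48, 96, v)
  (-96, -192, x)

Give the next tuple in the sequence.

First value: ×(-2) each step, so 3, -6, 12, -24, 48, -96 → 192.
Second value — always 2 × the first value: 6, -12, 24, -48, 96, -192 → 384.
Letter: letters move forward 2 places in the alphabet; n, p, r, t, v, x → z.
Combining the parts gives (192, 384, z).

(192, 384, z)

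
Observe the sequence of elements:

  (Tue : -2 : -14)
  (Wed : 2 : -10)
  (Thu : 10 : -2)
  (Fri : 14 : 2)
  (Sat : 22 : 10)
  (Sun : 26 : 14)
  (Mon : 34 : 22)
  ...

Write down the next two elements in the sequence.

Day goes Tue, Wed, Thu, Fri, Sat, Sun, Mon → Tue → Wed (runs through the weekdays Mon→Sun).
Second part: -2, 2, 10, 14, 22, 26, 34 → 38 → 46 (alternating steps +4, +8, +4, +8, …).
For the third part, always 12 less than the second part: -14, -10, -2, 2, 10, 14, 22 → 26 → 34.
Putting the parts together: (Tue : 38 : 26) and then (Wed : 46 : 34).

(Tue : 38 : 26), (Wed : 46 : 34)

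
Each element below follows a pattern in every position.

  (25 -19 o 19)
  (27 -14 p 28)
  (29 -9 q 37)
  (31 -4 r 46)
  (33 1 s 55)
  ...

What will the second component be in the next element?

First component: +2 each step; 25, 27, 29, 31, 33 → 35.
Second component goes -19, -14, -9, -4, 1 → 6 (+5 each step).
Letter: o, p, q, r, s → t (letters move forward 1 place in the alphabet).
Fourth component — +9 each step: 19, 28, 37, 46, 55 → 64.

6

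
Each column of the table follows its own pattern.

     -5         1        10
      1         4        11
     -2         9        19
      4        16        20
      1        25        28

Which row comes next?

First component — alternating steps +6, −3, +6, −3, …: -5, 1, -2, 4, 1 → 7.
Second component — perfect squares: 1², 2², 3², …: 1, 4, 9, 16, 25 → 36.
For the third component, alternating steps +1, +8, +1, +8, …: 10, 11, 19, 20, 28 → 29.
So the next row is 7  36  29.

7  36  29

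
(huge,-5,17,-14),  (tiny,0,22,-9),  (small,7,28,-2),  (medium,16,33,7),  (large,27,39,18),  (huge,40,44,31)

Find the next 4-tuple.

Size — repeats huge → tiny → small → medium → large: huge, tiny, small, medium, large, huge → tiny.
Second component goes -5, 0, 7, 16, 27, 40 → 55 (differences are 5, 7, 9, … (increasing by 2 each time)).
Third component — alternating steps +5, +6, +5, +6, …: 17, 22, 28, 33, 39, 44 → 50.
Fourth component goes -14, -9, -2, 7, 18, 31 → 46 (always 9 less than the second component).
Combining the parts gives (tiny,55,50,46).

(tiny,55,50,46)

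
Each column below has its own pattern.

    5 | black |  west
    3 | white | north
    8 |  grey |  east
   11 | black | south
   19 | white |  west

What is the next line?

30  grey  north

First component: 5, 3, 8, 11, 19 → 30 (each term is the sum of the two before it).
For the shade, repeats black → white → grey: black, white, grey, black, white → grey.
Direction — repeats west → north → east → south: west, north, east, south, west → north.
Combining the parts gives 30  grey  north.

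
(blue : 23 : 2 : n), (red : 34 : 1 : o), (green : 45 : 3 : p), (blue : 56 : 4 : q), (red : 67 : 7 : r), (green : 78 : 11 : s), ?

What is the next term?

Colour: repeats blue → red → green, so blue, red, green, blue, red, green → blue.
Second coordinate: 23, 34, 45, 56, 67, 78 → 89 (+11 each step).
Third coordinate goes 2, 1, 3, 4, 7, 11 → 18 (each term is the sum of the two before it).
Letter goes n, o, p, q, r, s → t (letters move forward 1 place in the alphabet).
Combining the parts gives (blue : 89 : 18 : t).

(blue : 89 : 18 : t)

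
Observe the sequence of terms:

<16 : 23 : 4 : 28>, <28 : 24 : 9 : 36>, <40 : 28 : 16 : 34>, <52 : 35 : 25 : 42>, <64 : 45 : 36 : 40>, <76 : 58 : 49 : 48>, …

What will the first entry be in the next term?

88

First entry: 16, 28, 40, 52, 64, 76 → 88 (+12 each step).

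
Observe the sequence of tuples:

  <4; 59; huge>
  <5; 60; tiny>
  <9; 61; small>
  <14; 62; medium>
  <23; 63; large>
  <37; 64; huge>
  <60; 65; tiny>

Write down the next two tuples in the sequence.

<97; 66; small>, <157; 67; medium>

First slot — each term is the sum of the two before it: 4, 5, 9, 14, 23, 37, 60 → 97 → 157.
Second slot: 59, 60, 61, 62, 63, 64, 65 → 66 → 67 (+1 each step).
Size: huge, tiny, small, medium, large, huge, tiny → small → medium (repeats huge → tiny → small → medium → large).
So the next two tuples are <97; 66; small> and <157; 67; medium>.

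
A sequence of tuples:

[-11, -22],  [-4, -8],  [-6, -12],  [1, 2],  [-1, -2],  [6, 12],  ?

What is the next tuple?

First coordinate — alternating steps +7, −2, +7, −2, …: -11, -4, -6, 1, -1, 6 → 4.
Second coordinate: always 2 × the first coordinate; -22, -8, -12, 2, -2, 12 → 8.
Putting it together: [4, 8].

[4, 8]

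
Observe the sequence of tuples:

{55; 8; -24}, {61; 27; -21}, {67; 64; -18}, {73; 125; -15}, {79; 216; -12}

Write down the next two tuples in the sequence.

First part — +6 each step: 55, 61, 67, 73, 79 → 85 → 91.
Second part goes 8, 27, 64, 125, 216 → 343 → 512 (perfect cubes: 2³, 3³, 4³, …).
Third part: -24, -21, -18, -15, -12 → -9 → -6 (+3 each step).
So the next two tuples are {85; 343; -9} and {91; 512; -6}.

{85; 343; -9}, {91; 512; -6}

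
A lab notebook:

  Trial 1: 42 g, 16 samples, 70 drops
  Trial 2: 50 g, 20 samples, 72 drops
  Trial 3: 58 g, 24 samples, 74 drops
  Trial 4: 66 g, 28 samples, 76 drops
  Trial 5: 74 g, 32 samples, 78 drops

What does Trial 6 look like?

82 g, 36 samples, 80 drops

G — +8 each step: 42, 50, 58, 66, 74 → 82.
Samples: +4 each step, so 16, 20, 24, 28, 32 → 36.
Drops goes 70, 72, 74, 76, 78 → 80 (+2 each step).
Putting it together: 82 g, 36 samples, 80 drops.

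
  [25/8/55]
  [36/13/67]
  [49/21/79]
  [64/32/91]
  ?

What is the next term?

[81/46/103]

First entry: perfect squares: 5², 6², 7², …; 25, 36, 49, 64 → 81.
Second entry goes 8, 13, 21, 32 → 46 (differences are 5, 8, 11, … (increasing by 3 each time)).
Third entry: 55, 67, 79, 91 → 103 (+12 each step).
So the next term is [81/46/103].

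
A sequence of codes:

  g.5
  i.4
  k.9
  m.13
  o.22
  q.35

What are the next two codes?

For the letter, letters move forward 2 places in the alphabet: g, i, k, m, o, q → s → u.
Second component: 5, 4, 9, 13, 22, 35 → 57 → 92 (each term is the sum of the two before it).
Putting the parts together: s.57 and then u.92.

s.57, u.92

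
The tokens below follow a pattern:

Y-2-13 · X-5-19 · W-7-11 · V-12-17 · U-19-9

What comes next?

T-31-15

Letter: Y, X, W, V, U → T (letters move back 1 place in the alphabet).
Second component goes 2, 5, 7, 12, 19 → 31 (each term is the sum of the two before it).
Third component: alternating steps +6, −8, +6, −8, …; 13, 19, 11, 17, 9 → 15.
Putting it together: T-31-15.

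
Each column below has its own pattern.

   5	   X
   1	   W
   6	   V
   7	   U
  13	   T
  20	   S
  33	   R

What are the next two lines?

First component: each term is the sum of the two before it; 5, 1, 6, 7, 13, 20, 33 → 53 → 86.
Letter: X, W, V, U, T, S, R → Q → P (letters move back 1 place in the alphabet).
Putting the parts together: 53  Q and then 86  P.

53  Q; 86  P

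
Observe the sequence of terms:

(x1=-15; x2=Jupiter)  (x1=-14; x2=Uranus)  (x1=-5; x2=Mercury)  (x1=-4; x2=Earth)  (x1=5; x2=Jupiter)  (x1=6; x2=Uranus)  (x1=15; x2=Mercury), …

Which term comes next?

For the x1, alternating steps +1, +9, +1, +9, …: -15, -14, -5, -4, 5, 6, 15 → 16.
X2: repeats Jupiter → Uranus → Mercury → Earth, so Jupiter, Uranus, Mercury, Earth, Jupiter, Uranus, Mercury → Earth.
Combining the parts gives (x1=16; x2=Earth).

(x1=16; x2=Earth)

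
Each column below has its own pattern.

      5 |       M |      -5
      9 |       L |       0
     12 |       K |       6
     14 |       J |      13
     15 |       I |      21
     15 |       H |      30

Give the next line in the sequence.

14  G  40

First component: differences are 4, 3, 2, … (decreasing by 1 each time), so 5, 9, 12, 14, 15, 15 → 14.
Letter goes M, L, K, J, I, H → G (letters move back 1 place in the alphabet).
Third component: -5, 0, 6, 13, 21, 30 → 40 (differences are 5, 6, 7, … (increasing by 1 each time)).
Combining the parts gives 14  G  40.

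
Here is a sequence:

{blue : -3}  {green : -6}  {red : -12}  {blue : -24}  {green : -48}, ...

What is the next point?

For the colour, repeats blue → green → red: blue, green, red, blue, green → red.
Second part — ×2 each step: -3, -6, -12, -24, -48 → -96.
Combining the parts gives {red : -96}.

{red : -96}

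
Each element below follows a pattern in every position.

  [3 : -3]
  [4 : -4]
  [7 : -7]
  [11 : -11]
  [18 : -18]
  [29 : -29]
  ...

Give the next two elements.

[47 : -47], [76 : -76]

First component: each term is the sum of the two before it; 3, 4, 7, 11, 18, 29 → 47 → 76.
Second component: always the negative of the first component, so -3, -4, -7, -11, -18, -29 → -47 → -76.
So the next two elements are [47 : -47] and [76 : -76].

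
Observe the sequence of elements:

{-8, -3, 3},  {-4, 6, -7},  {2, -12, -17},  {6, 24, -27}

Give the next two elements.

First coordinate: alternating steps +4, +6, +4, +6, …; -8, -4, 2, 6 → 12 → 16.
Second coordinate: -3, 6, -12, 24 → -48 → 96 (×(-2) each step).
Third coordinate goes 3, -7, -17, -27 → -37 → -47 (−10 each step).
So the next two elements are {12, -48, -37} and {16, 96, -47}.

{12, -48, -37}, {16, 96, -47}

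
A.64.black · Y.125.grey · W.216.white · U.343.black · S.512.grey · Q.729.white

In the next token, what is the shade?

Shade: black, grey, white, black, grey, white → black (repeats black → grey → white).

black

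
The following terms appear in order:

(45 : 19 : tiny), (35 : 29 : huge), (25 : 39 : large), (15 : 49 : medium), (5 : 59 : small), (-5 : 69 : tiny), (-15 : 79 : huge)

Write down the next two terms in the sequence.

First component: −10 each step; 45, 35, 25, 15, 5, -5, -15 → -25 → -35.
For the second component, +10 each step: 19, 29, 39, 49, 59, 69, 79 → 89 → 99.
Size goes tiny, huge, large, medium, small, tiny, huge → large → medium (repeats tiny → huge → large → medium → small).
Putting the parts together: (-25 : 89 : large) and then (-35 : 99 : medium).

(-25 : 89 : large), (-35 : 99 : medium)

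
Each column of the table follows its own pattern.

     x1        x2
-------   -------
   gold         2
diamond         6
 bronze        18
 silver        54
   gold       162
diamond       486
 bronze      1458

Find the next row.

For the column x1, repeats gold → diamond → bronze → silver: gold, diamond, bronze, silver, gold, diamond, bronze → silver.
Column x2 — ×3 each step: 2, 6, 18, 54, 162, 486, 1458 → 4374.
Combining the parts gives silver  4374.

silver  4374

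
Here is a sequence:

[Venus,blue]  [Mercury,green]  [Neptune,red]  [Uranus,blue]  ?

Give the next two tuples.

[Saturn,green], [Jupiter,red]

Planet: runs backward through the planets Mercury→Neptune; Venus, Mercury, Neptune, Uranus → Saturn → Jupiter.
Colour: repeats blue → green → red, so blue, green, red, blue → green → red.
So the next two tuples are [Saturn,green] and [Jupiter,red].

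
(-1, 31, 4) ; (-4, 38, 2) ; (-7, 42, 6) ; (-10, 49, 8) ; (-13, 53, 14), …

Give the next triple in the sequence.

First coordinate goes -1, -4, -7, -10, -13 → -16 (−3 each step).
For the second coordinate, alternating steps +7, +4, +7, +4, …: 31, 38, 42, 49, 53 → 60.
Third coordinate — each term is the sum of the two before it: 4, 2, 6, 8, 14 → 22.
Combining the parts gives (-16, 60, 22).

(-16, 60, 22)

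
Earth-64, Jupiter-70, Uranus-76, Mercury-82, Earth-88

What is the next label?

Jupiter-94

Planet: Earth, Jupiter, Uranus, Mercury, Earth → Jupiter (repeats Earth → Jupiter → Uranus → Mercury).
Second component: +6 each step, so 64, 70, 76, 82, 88 → 94.
So the next label is Jupiter-94.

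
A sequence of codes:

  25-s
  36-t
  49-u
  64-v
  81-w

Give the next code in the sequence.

First component: perfect squares: 5², 6², 7², …; 25, 36, 49, 64, 81 → 100.
Letter — letters move forward 1 place in the alphabet: s, t, u, v, w → x.
So the next code is 100-x.

100-x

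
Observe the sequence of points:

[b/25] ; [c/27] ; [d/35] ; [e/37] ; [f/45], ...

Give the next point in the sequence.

[g/47]

For the letter, letters move forward 1 place in the alphabet: b, c, d, e, f → g.
Second slot: 25, 27, 35, 37, 45 → 47 (alternating steps +2, +8, +2, +8, …).
Putting it together: [g/47].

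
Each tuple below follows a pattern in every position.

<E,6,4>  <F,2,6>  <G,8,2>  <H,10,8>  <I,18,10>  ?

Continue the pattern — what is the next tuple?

<J,28,18>

Letter: letters move forward 1 place in the alphabet, so E, F, G, H, I → J.
Second part: 6, 2, 8, 10, 18 → 28 (each term is the sum of the two before it).
Third part — always the previous value of the second part: 4, 6, 2, 8, 10 → 18.
So the next tuple is <J,28,18>.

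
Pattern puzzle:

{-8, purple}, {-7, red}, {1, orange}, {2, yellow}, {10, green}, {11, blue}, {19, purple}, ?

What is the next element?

{20, red}

First part goes -8, -7, 1, 2, 10, 11, 19 → 20 (alternating steps +1, +8, +1, +8, …).
Colour: repeats purple → red → orange → yellow → green → blue; purple, red, orange, yellow, green, blue, purple → red.
Putting it together: {20, red}.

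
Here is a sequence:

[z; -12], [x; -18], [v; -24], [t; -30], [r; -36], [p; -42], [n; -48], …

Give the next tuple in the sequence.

Letter: letters move back 2 places in the alphabet; z, x, v, t, r, p, n → l.
Second part goes -12, -18, -24, -30, -36, -42, -48 → -54 (−6 each step).
Combining the parts gives [l; -54].

[l; -54]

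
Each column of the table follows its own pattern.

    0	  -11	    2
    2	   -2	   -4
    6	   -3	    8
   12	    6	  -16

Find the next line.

20  5  32

First component: 0, 2, 6, 12 → 20 (differences are 2, 4, 6, … (increasing by 2 each time)).
Second component: -11, -2, -3, 6 → 5 (alternating steps +9, −1, +9, −1, …).
Third component goes 2, -4, 8, -16 → 32 (×(-2) each step).
So the next line is 20  5  32.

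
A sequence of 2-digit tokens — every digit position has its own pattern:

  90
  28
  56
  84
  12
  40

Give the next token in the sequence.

First digit: 9, 2, 5, 8, 1, 4 → 7 (+3 each step, mod 10).
For the second digit, −2 each step, mod 10: 0, 8, 6, 4, 2, 0 → 8.
So the next token is 78.

78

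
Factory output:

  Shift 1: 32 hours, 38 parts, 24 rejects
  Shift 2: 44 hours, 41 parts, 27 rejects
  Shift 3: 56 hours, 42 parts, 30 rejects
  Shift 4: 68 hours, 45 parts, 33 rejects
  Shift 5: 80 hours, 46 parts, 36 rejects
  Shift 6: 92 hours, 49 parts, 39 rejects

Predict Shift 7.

Hours: +12 each step, so 32, 44, 56, 68, 80, 92 → 104.
Parts: alternating steps +3, +1, +3, +1, …; 38, 41, 42, 45, 46, 49 → 50.
Rejects goes 24, 27, 30, 33, 36, 39 → 42 (+3 each step).
Combining the parts gives 104 hours, 50 parts, 42 rejects.

104 hours, 50 parts, 42 rejects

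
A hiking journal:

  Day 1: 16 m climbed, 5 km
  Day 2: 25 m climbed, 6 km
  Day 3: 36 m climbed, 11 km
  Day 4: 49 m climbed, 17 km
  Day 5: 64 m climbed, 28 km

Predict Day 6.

81 m climbed, 45 km

M climbed: perfect squares: 4², 5², 6², …, so 16, 25, 36, 49, 64 → 81.
For the km, each term is the sum of the two before it: 5, 6, 11, 17, 28 → 45.
Putting it together: 81 m climbed, 45 km.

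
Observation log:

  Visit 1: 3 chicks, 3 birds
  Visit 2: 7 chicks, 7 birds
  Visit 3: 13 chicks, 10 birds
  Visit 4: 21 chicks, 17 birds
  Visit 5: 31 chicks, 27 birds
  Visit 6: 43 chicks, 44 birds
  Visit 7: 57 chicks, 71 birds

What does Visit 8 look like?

Chicks goes 3, 7, 13, 21, 31, 43, 57 → 73 (differences are 4, 6, 8, … (increasing by 2 each time)).
For the birds, each term is the sum of the two before it: 3, 7, 10, 17, 27, 44, 71 → 115.
So the next record is 73 chicks, 115 birds.

73 chicks, 115 birds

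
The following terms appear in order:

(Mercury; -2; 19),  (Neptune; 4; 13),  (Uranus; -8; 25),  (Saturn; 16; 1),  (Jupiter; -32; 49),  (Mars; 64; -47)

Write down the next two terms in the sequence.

Planet: runs backward through the planets Mercury→Neptune; Mercury, Neptune, Uranus, Saturn, Jupiter, Mars → Earth → Venus.
Second slot: -2, 4, -8, 16, -32, 64 → -128 → 256 (×(-2) each step).
Third slot — together with the second slot always sums to 17: 19, 13, 25, 1, 49, -47 → 145 → -239.
Putting the parts together: (Earth; -128; 145) and then (Venus; 256; -239).

(Earth; -128; 145), (Venus; 256; -239)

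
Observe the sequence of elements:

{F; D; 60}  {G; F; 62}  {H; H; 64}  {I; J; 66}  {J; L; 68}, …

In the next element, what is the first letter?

For the first letter, letters move forward 1 place in the alphabet: F, G, H, I, J → K.

K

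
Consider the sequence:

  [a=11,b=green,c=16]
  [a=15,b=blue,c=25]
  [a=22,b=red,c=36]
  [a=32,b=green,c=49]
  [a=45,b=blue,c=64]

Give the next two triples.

A: differences are 4, 7, 10, … (increasing by 3 each time), so 11, 15, 22, 32, 45 → 61 → 80.
B: green, blue, red, green, blue → red → green (repeats green → blue → red).
C — perfect squares: 4², 5², 6², …: 16, 25, 36, 49, 64 → 81 → 100.
So the next two triples are [a=61,b=red,c=81] and [a=80,b=green,c=100].

[a=61,b=red,c=81], [a=80,b=green,c=100]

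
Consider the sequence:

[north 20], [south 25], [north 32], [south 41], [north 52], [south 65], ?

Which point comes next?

Direction: alternates north ↔ south, so north, south, north, south, north, south → north.
Second slot: differences are 5, 7, 9, … (increasing by 2 each time); 20, 25, 32, 41, 52, 65 → 80.
Combining the parts gives [north 80].

[north 80]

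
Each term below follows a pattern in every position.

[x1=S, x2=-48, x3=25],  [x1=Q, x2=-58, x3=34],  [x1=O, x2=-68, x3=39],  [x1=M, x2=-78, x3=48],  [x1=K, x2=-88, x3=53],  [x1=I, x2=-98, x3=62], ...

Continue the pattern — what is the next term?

X1: letters move back 2 places in the alphabet, so S, Q, O, M, K, I → G.
X2: -48, -58, -68, -78, -88, -98 → -108 (−10 each step).
X3: 25, 34, 39, 48, 53, 62 → 67 (alternating steps +9, +5, +9, +5, …).
So the next term is [x1=G, x2=-108, x3=67].

[x1=G, x2=-108, x3=67]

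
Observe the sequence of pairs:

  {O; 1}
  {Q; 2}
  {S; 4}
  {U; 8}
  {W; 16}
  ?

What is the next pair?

{Y; 32}

For the letter, letters move forward 2 places in the alphabet: O, Q, S, U, W → Y.
Second entry: ×2 each step; 1, 2, 4, 8, 16 → 32.
Combining the parts gives {Y; 32}.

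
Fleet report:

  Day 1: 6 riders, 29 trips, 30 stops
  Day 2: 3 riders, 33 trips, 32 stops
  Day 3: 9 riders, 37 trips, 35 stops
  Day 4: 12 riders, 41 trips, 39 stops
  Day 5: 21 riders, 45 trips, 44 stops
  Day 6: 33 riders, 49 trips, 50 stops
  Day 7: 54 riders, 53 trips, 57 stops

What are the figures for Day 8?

87 riders, 57 trips, 65 stops

For the riders, each term is the sum of the two before it: 6, 3, 9, 12, 21, 33, 54 → 87.
Trips: 29, 33, 37, 41, 45, 49, 53 → 57 (+4 each step).
Stops: 30, 32, 35, 39, 44, 50, 57 → 65 (differences are 2, 3, 4, … (increasing by 1 each time)).
So the next row is 87 riders, 57 trips, 65 stops.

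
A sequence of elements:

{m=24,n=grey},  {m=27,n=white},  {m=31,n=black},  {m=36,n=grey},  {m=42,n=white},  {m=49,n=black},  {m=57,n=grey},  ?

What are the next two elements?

{m=66,n=white}, {m=76,n=black}

M: differences are 3, 4, 5, … (increasing by 1 each time); 24, 27, 31, 36, 42, 49, 57 → 66 → 76.
N — repeats grey → white → black: grey, white, black, grey, white, black, grey → white → black.
Putting the parts together: {m=66,n=white} and then {m=76,n=black}.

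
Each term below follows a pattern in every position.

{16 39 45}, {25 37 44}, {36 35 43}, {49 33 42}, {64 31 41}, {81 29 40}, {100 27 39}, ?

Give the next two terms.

{121 25 38}, {144 23 37}

First entry: perfect squares: 4², 5², 6², …, so 16, 25, 36, 49, 64, 81, 100 → 121 → 144.
Second entry — −2 each step: 39, 37, 35, 33, 31, 29, 27 → 25 → 23.
Third entry: 45, 44, 43, 42, 41, 40, 39 → 38 → 37 (−1 each step).
So the next two terms are {121 25 38} and {144 23 37}.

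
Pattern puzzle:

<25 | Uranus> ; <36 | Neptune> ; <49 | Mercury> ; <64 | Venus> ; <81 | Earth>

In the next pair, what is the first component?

100

First component: perfect squares: 5², 6², 7², …, so 25, 36, 49, 64, 81 → 100.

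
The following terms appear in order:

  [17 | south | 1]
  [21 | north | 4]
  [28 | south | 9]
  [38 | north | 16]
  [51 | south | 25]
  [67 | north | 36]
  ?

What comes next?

First component: 17, 21, 28, 38, 51, 67 → 86 (differences are 4, 7, 10, … (increasing by 3 each time)).
Direction goes south, north, south, north, south, north → south (alternates south ↔ north).
For the third component, perfect squares: 1², 2², 3², …: 1, 4, 9, 16, 25, 36 → 49.
Combining the parts gives [86 | south | 49].

[86 | south | 49]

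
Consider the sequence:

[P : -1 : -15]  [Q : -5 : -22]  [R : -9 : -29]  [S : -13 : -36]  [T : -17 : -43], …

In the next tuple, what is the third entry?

-50

For the letter, letters move forward 1 place in the alphabet: P, Q, R, S, T → U.
Second entry: -1, -5, -9, -13, -17 → -21 (−4 each step).
Third entry: −7 each step; -15, -22, -29, -36, -43 → -50.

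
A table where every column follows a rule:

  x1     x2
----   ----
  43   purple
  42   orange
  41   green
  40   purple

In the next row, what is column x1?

39

Column x1: −1 each step; 43, 42, 41, 40 → 39.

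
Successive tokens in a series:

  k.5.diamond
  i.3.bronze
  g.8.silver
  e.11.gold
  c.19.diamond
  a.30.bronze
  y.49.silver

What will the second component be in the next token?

79

Second component goes 5, 3, 8, 11, 19, 30, 49 → 79 (each term is the sum of the two before it).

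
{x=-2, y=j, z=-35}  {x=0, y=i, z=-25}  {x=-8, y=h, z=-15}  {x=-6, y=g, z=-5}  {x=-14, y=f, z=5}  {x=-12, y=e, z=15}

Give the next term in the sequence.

X: -2, 0, -8, -6, -14, -12 → -20 (alternating steps +2, −8, +2, −8, …).
Y: letters move back 1 place in the alphabet; j, i, h, g, f, e → d.
Z goes -35, -25, -15, -5, 5, 15 → 25 (+10 each step).
Combining the parts gives {x=-20, y=d, z=25}.

{x=-20, y=d, z=25}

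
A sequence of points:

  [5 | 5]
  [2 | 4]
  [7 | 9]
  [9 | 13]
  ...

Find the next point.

[16 | 22]

First entry goes 5, 2, 7, 9 → 16 (each term is the sum of the two before it).
Second entry: 5, 4, 9, 13 → 22 (each term is the sum of the two before it).
Putting it together: [16 | 22].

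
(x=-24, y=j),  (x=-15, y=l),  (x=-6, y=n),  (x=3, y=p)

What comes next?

X: +9 each step; -24, -15, -6, 3 → 12.
For the y, letters move forward 2 places in the alphabet: j, l, n, p → r.
So the next element is (x=12, y=r).

(x=12, y=r)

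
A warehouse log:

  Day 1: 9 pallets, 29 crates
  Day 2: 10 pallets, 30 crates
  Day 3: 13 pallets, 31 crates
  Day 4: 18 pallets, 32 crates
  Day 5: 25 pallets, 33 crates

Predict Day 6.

34 pallets, 34 crates

Pallets goes 9, 10, 13, 18, 25 → 34 (differences are 1, 3, 5, … (increasing by 2 each time)).
Crates goes 29, 30, 31, 32, 33 → 34 (+1 each step).
So the next record is 34 pallets, 34 crates.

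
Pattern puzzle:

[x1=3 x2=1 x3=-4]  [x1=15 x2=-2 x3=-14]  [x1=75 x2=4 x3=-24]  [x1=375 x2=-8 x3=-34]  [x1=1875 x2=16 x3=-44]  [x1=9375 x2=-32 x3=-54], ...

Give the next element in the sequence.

[x1=46875 x2=64 x3=-64]

X1: ×5 each step; 3, 15, 75, 375, 1875, 9375 → 46875.
X2 — ×(-2) each step: 1, -2, 4, -8, 16, -32 → 64.
X3 — −10 each step: -4, -14, -24, -34, -44, -54 → -64.
Combining the parts gives [x1=46875 x2=64 x3=-64].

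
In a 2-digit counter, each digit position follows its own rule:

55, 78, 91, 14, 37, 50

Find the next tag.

First digit — +2 each step, mod 10: 5, 7, 9, 1, 3, 5 → 7.
Second digit: 5, 8, 1, 4, 7, 0 → 3 (+3 each step, mod 10).
Combining the parts gives 73.

73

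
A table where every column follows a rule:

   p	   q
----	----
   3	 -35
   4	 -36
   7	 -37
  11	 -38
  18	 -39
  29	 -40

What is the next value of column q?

Column q — −1 each step: -35, -36, -37, -38, -39, -40 → -41.

-41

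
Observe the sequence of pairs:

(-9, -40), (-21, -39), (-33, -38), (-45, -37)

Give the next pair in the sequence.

(-57, -36)

For the first entry, −12 each step: -9, -21, -33, -45 → -57.
For the second entry, +1 each step: -40, -39, -38, -37 → -36.
Putting it together: (-57, -36).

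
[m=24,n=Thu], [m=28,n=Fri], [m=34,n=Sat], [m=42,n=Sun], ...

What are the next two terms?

[m=52,n=Mon], [m=64,n=Tue]

For the m, differences are 4, 6, 8, … (increasing by 2 each time): 24, 28, 34, 42 → 52 → 64.
N goes Thu, Fri, Sat, Sun → Mon → Tue (runs through the weekdays Mon→Sun).
Putting the parts together: [m=52,n=Mon] and then [m=64,n=Tue].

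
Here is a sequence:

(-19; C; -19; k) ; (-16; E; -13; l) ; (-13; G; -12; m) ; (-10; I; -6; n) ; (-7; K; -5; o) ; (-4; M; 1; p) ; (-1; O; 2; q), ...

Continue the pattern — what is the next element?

(2; Q; 8; r)

First component goes -19, -16, -13, -10, -7, -4, -1 → 2 (+3 each step).
First letter: letters move forward 2 places in the alphabet; C, E, G, I, K, M, O → Q.
Third component: -19, -13, -12, -6, -5, 1, 2 → 8 (alternating steps +6, +1, +6, +1, …).
Second letter: letters move forward 1 place in the alphabet, so k, l, m, n, o, p, q → r.
So the next element is (2; Q; 8; r).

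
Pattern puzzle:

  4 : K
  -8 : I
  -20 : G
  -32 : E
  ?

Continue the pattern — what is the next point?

First part: −12 each step, so 4, -8, -20, -32 → -44.
Letter: letters move back 2 places in the alphabet, so K, I, G, E → C.
Putting it together: -44 : C.

-44 : C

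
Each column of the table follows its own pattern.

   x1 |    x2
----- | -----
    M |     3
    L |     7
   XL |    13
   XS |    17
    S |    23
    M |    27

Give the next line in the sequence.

Column x1: M, L, XL, XS, S, M → L (repeats M → L → XL → XS → S).
Column x2 goes 3, 7, 13, 17, 23, 27 → 33 (alternating steps +4, +6, +4, +6, …).
Combining the parts gives L  33.

L  33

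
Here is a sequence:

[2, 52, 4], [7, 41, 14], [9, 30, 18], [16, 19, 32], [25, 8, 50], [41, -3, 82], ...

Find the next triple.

[66, -14, 132]

First slot: each term is the sum of the two before it; 2, 7, 9, 16, 25, 41 → 66.
Second slot — −11 each step: 52, 41, 30, 19, 8, -3 → -14.
Third slot: 4, 14, 18, 32, 50, 82 → 132 (always 2 × the first slot).
Combining the parts gives [66, -14, 132].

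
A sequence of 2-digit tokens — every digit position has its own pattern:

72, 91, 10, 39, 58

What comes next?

77

First digit — +2 each step, mod 10: 7, 9, 1, 3, 5 → 7.
Second digit goes 2, 1, 0, 9, 8 → 7 (−1 each step, mod 10).
So the next token is 77.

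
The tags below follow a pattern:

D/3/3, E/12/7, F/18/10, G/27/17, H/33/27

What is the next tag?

I/42/44

Letter: letters move forward 1 place in the alphabet; D, E, F, G, H → I.
For the second component, alternating steps +9, +6, +9, +6, …: 3, 12, 18, 27, 33 → 42.
Third component goes 3, 7, 10, 17, 27 → 44 (each term is the sum of the two before it).
Putting it together: I/42/44.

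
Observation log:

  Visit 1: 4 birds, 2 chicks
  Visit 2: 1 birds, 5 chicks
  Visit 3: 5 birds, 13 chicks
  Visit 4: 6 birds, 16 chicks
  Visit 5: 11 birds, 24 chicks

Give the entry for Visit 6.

17 birds, 27 chicks

Birds — each term is the sum of the two before it: 4, 1, 5, 6, 11 → 17.
Chicks: alternating steps +3, +8, +3, +8, …, so 2, 5, 13, 16, 24 → 27.
Putting it together: 17 birds, 27 chicks.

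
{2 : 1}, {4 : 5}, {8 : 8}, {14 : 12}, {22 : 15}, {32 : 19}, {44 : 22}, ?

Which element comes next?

{58 : 26}

First part: differences are 2, 4, 6, … (increasing by 2 each time), so 2, 4, 8, 14, 22, 32, 44 → 58.
Second part: alternating steps +4, +3, +4, +3, …, so 1, 5, 8, 12, 15, 19, 22 → 26.
Putting it together: {58 : 26}.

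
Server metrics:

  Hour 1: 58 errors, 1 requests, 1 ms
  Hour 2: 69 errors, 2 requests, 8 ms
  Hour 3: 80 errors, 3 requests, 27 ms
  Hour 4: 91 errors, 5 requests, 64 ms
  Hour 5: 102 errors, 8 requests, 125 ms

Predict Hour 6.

113 errors, 13 requests, 216 ms

Errors: +11 each step, so 58, 69, 80, 91, 102 → 113.
Requests: each term is the sum of the two before it; 1, 2, 3, 5, 8 → 13.
Ms — perfect cubes: 1³, 2³, 3³, …: 1, 8, 27, 64, 125 → 216.
Putting it together: 113 errors, 13 requests, 216 ms.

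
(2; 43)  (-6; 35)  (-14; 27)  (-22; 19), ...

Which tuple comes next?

(-30; 11)

First entry — −8 each step: 2, -6, -14, -22 → -30.
Second entry: −8 each step; 43, 35, 27, 19 → 11.
Combining the parts gives (-30; 11).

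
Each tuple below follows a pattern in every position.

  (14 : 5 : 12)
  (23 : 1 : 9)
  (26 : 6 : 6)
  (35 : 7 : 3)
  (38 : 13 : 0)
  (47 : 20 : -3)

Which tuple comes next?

(50 : 33 : -6)

First component: alternating steps +9, +3, +9, +3, …, so 14, 23, 26, 35, 38, 47 → 50.
For the second component, each term is the sum of the two before it: 5, 1, 6, 7, 13, 20 → 33.
Third component — −3 each step: 12, 9, 6, 3, 0, -3 → -6.
So the next tuple is (50 : 33 : -6).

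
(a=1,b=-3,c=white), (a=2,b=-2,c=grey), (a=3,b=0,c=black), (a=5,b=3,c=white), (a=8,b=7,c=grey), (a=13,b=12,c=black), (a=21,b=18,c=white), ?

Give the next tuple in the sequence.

A: each term is the sum of the two before it, so 1, 2, 3, 5, 8, 13, 21 → 34.
B: -3, -2, 0, 3, 7, 12, 18 → 25 (differences are 1, 2, 3, … (increasing by 1 each time)).
For the c, repeats white → grey → black: white, grey, black, white, grey, black, white → grey.
So the next tuple is (a=34,b=25,c=grey).

(a=34,b=25,c=grey)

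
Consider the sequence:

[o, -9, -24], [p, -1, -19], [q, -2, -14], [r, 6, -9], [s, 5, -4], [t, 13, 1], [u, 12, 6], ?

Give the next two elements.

[v, 20, 11], [w, 19, 16]

Letter: letters move forward 1 place in the alphabet, so o, p, q, r, s, t, u → v → w.
Second component: -9, -1, -2, 6, 5, 13, 12 → 20 → 19 (alternating steps +8, −1, +8, −1, …).
Third component: -24, -19, -14, -9, -4, 1, 6 → 11 → 16 (+5 each step).
Putting the parts together: [v, 20, 11] and then [w, 19, 16].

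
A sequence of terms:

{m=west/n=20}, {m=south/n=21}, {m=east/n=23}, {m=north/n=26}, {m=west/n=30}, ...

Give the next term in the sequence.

M: repeats west → south → east → north; west, south, east, north, west → south.
N: 20, 21, 23, 26, 30 → 35 (differences are 1, 2, 3, … (increasing by 1 each time)).
So the next term is {m=south/n=35}.

{m=south/n=35}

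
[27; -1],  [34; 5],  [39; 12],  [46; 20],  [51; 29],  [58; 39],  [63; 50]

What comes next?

[70; 62]

First coordinate: alternating steps +7, +5, +7, +5, …, so 27, 34, 39, 46, 51, 58, 63 → 70.
Second coordinate: differences are 6, 7, 8, … (increasing by 1 each time), so -1, 5, 12, 20, 29, 39, 50 → 62.
Putting it together: [70; 62].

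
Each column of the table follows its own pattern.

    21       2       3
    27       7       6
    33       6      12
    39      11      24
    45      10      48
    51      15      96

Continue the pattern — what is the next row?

For the first component, +6 each step: 21, 27, 33, 39, 45, 51 → 57.
For the second component, alternating steps +5, −1, +5, −1, …: 2, 7, 6, 11, 10, 15 → 14.
Third component — ×2 each step: 3, 6, 12, 24, 48, 96 → 192.
Putting it together: 57  14  192.

57  14  192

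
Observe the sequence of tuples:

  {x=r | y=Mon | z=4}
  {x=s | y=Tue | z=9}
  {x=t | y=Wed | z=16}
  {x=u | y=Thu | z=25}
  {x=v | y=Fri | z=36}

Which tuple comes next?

X: letters move forward 1 place in the alphabet, so r, s, t, u, v → w.
Y: Mon, Tue, Wed, Thu, Fri → Sat (runs through the weekdays Mon→Sun).
Z goes 4, 9, 16, 25, 36 → 49 (perfect squares: 2², 3², 4², …).
So the next tuple is {x=w | y=Sat | z=49}.

{x=w | y=Sat | z=49}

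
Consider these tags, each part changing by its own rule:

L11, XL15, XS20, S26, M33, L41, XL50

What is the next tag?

Size: L, XL, XS, S, M, L, XL → XS (repeats L → XL → XS → S → M).
Second component: differences are 4, 5, 6, … (increasing by 1 each time); 11, 15, 20, 26, 33, 41, 50 → 60.
Combining the parts gives XS60.

XS60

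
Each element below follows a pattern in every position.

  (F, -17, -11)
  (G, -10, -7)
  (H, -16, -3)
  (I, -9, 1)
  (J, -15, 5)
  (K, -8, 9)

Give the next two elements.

Letter: letters move forward 1 place in the alphabet, so F, G, H, I, J, K → L → M.
Second slot goes -17, -10, -16, -9, -15, -8 → -14 → -7 (alternating steps +7, −6, +7, −6, …).
For the third slot, +4 each step: -11, -7, -3, 1, 5, 9 → 13 → 17.
So the next two elements are (L, -14, 13) and (M, -7, 17).

(L, -14, 13), (M, -7, 17)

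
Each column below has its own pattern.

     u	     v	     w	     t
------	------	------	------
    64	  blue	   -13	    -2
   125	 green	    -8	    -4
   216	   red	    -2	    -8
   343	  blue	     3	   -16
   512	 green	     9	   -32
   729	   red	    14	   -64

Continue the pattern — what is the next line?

For the column u, perfect cubes: 4³, 5³, 6³, …: 64, 125, 216, 343, 512, 729 → 1000.
Column v — repeats blue → green → red: blue, green, red, blue, green, red → blue.
For the column w, alternating steps +5, +6, +5, +6, …: -13, -8, -2, 3, 9, 14 → 20.
Column t: ×2 each step; -2, -4, -8, -16, -32, -64 → -128.
Combining the parts gives 1000  blue  20  -128.

1000  blue  20  -128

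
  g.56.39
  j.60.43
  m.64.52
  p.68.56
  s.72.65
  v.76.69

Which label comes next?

y.80.78

For the letter, letters move forward 3 places in the alphabet: g, j, m, p, s, v → y.
For the second component, +4 each step: 56, 60, 64, 68, 72, 76 → 80.
Third component: alternating steps +4, +9, +4, +9, …; 39, 43, 52, 56, 65, 69 → 78.
Putting it together: y.80.78.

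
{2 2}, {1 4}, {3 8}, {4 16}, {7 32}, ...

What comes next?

First value: 2, 1, 3, 4, 7 → 11 (each term is the sum of the two before it).
For the second value, ×2 each step: 2, 4, 8, 16, 32 → 64.
Combining the parts gives {11 64}.

{11 64}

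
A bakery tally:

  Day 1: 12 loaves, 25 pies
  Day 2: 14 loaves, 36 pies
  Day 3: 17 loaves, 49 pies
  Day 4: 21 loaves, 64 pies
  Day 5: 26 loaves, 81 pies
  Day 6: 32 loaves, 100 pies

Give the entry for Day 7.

39 loaves, 121 pies

Loaves goes 12, 14, 17, 21, 26, 32 → 39 (differences are 2, 3, 4, … (increasing by 1 each time)).
For the pies, perfect squares: 5², 6², 7², …: 25, 36, 49, 64, 81, 100 → 121.
Combining the parts gives 39 loaves, 121 pies.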